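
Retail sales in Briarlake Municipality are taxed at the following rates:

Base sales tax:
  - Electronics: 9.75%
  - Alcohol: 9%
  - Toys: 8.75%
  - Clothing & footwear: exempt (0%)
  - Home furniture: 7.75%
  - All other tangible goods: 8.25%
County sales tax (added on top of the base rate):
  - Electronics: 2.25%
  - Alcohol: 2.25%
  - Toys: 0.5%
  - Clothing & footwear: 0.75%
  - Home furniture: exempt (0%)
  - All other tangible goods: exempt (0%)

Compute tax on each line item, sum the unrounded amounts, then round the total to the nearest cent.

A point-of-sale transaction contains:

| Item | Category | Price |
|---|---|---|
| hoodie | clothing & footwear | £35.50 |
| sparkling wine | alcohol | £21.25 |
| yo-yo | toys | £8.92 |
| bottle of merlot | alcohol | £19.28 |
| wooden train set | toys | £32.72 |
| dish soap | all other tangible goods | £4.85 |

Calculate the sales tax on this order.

Hoodie £35.50: clothing & footwear → 0% + 0.75% county = 0.75% → £0.26625
Sparkling wine £21.25: alcohol → 9% + 2.25% county = 11.25% → £2.390625
Yo-yo £8.92: toys → 8.75% + 0.5% county = 9.25% → £0.8251
Bottle of merlot £19.28: alcohol → 9% + 2.25% county = 11.25% → £2.169
Wooden train set £32.72: toys → 8.75% + 0.5% county = 9.25% → £3.0266
Dish soap £4.85: all other tangible goods → 8.25% + 0% county = 8.25% → £0.400125
Unrounded tax sum = £9.0777 → £9.08

£9.08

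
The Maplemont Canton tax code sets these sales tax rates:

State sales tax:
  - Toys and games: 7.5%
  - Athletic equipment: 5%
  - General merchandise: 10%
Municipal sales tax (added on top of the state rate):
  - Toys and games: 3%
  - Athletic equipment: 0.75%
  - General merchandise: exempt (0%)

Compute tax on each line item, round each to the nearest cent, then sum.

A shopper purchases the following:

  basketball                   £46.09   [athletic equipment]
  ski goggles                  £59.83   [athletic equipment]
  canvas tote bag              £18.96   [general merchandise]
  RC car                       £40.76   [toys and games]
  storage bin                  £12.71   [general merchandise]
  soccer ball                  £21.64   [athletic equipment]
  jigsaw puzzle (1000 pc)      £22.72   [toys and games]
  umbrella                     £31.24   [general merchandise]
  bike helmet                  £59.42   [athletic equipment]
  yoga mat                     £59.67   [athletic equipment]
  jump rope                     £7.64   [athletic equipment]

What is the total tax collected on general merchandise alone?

Canvas tote bag £18.96: general merchandise → 10% + 0% municipal = 10% → £1.90
Storage bin £12.71: general merchandise → 10% + 0% municipal = 10% → £1.27
Umbrella £31.24: general merchandise → 10% + 0% municipal = 10% → £3.12
Tax on general merchandise = £1.90 + £1.27 + £3.12 = £6.29

£6.29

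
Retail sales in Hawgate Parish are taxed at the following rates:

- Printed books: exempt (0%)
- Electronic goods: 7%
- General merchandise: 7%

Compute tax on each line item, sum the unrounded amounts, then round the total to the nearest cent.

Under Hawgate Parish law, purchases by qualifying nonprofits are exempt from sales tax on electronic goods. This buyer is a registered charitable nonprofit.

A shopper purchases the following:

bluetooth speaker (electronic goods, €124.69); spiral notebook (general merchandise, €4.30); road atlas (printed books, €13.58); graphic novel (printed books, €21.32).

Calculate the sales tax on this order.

€0.30

Bluetooth speaker €124.69: electronic goods, buyer-exempt → 0% → €0.00
Spiral notebook €4.30: general merchandise → 7% → €0.301
Road atlas €13.58: printed books → 0% → €0.00
Graphic novel €21.32: printed books → 0% → €0.00
Unrounded tax sum = €0.301 → €0.30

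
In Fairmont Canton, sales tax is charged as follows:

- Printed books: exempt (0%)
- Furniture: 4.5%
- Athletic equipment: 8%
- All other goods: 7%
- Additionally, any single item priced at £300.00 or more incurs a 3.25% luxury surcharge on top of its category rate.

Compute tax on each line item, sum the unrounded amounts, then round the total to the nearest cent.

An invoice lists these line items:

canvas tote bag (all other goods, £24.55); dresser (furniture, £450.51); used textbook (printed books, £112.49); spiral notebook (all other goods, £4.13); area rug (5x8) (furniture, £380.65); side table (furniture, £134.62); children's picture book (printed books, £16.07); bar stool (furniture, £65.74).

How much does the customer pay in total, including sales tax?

£1264.20

Canvas tote bag £24.55: all other goods → 7% → £1.7185
Dresser £450.51: furniture → 4.5% + 3.25% surcharge = 7.75% → £34.914525
Used textbook £112.49: printed books → 0% → £0.00
Spiral notebook £4.13: all other goods → 7% → £0.2891
Area rug (5x8) £380.65: furniture → 4.5% + 3.25% surcharge = 7.75% → £29.500375
Side table £134.62: furniture → 4.5% → £6.0579
Children's picture book £16.07: printed books → 0% → £0.00
Bar stool £65.74: furniture → 4.5% → £2.9583
Subtotal = £1188.76; unrounded tax = £75.4387 → £75.44; total due = £1264.20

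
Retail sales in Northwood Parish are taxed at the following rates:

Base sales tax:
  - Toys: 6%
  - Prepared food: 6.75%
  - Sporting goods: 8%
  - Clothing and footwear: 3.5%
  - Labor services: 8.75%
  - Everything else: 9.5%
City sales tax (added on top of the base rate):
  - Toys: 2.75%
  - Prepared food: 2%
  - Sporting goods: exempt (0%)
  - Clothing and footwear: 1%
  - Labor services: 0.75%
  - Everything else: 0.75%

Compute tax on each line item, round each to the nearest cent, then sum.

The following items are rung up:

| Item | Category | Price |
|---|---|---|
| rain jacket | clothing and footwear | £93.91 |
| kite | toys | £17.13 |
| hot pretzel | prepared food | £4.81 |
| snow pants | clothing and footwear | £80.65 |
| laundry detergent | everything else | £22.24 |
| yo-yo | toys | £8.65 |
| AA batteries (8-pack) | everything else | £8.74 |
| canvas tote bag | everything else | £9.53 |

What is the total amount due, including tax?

Rain jacket £93.91: clothing and footwear → 3.5% + 1% city = 4.5% → £4.23
Kite £17.13: toys → 6% + 2.75% city = 8.75% → £1.50
Hot pretzel £4.81: prepared food → 6.75% + 2% city = 8.75% → £0.42
Snow pants £80.65: clothing and footwear → 3.5% + 1% city = 4.5% → £3.63
Laundry detergent £22.24: everything else → 9.5% + 0.75% city = 10.25% → £2.28
Yo-yo £8.65: toys → 6% + 2.75% city = 8.75% → £0.76
AA batteries (8-pack) £8.74: everything else → 9.5% + 0.75% city = 10.25% → £0.90
Canvas tote bag £9.53: everything else → 9.5% + 0.75% city = 10.25% → £0.98
Subtotal = £245.66; tax = £14.70; total due = £260.36

£260.36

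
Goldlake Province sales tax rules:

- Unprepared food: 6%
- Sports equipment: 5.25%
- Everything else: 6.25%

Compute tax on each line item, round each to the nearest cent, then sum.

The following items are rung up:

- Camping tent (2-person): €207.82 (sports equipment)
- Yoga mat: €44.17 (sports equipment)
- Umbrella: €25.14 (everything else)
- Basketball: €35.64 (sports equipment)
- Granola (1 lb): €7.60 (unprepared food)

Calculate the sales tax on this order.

Camping tent (2-person) €207.82: sports equipment → 5.25% → €10.91
Yoga mat €44.17: sports equipment → 5.25% → €2.32
Umbrella €25.14: everything else → 6.25% → €1.57
Basketball €35.64: sports equipment → 5.25% → €1.87
Granola (1 lb) €7.60: unprepared food → 6% → €0.46
Total tax = €10.91 + €2.32 + €1.57 + €1.87 + €0.46 = €17.13

€17.13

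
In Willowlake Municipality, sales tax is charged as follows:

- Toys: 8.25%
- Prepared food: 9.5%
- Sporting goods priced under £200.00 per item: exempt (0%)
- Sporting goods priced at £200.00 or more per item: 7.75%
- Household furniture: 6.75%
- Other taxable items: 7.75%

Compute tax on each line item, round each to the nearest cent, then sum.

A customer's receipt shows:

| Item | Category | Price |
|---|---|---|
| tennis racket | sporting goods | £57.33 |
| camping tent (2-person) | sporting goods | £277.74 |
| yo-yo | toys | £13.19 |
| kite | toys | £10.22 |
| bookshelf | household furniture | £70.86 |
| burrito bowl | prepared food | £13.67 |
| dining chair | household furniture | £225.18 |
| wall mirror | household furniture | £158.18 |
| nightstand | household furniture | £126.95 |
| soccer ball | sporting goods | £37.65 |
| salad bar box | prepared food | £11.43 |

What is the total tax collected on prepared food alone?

£2.39

Burrito bowl £13.67: prepared food → 9.5% → £1.30
Salad bar box £11.43: prepared food → 9.5% → £1.09
Tax on prepared food = £1.30 + £1.09 = £2.39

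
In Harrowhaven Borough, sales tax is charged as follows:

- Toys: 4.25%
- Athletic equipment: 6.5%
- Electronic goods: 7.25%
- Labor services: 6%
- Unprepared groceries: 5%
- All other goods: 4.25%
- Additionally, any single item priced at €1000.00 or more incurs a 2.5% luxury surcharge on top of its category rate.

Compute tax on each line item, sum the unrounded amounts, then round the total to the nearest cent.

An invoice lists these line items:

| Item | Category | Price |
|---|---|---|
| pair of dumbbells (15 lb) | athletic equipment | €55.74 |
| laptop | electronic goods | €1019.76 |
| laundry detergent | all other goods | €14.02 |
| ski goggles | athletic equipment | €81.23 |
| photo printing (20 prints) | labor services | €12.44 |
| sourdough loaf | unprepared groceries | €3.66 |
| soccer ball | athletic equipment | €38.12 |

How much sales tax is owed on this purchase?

Pair of dumbbells (15 lb) €55.74: athletic equipment → 6.5% → €3.6231
Laptop €1019.76: electronic goods → 7.25% + 2.5% surcharge = 9.75% → €99.4266
Laundry detergent €14.02: all other goods → 4.25% → €0.59585
Ski goggles €81.23: athletic equipment → 6.5% → €5.27995
Photo printing (20 prints) €12.44: labor services → 6% → €0.7464
Sourdough loaf €3.66: unprepared groceries → 5% → €0.183
Soccer ball €38.12: athletic equipment → 6.5% → €2.4778
Unrounded tax sum = €112.3327 → €112.33

€112.33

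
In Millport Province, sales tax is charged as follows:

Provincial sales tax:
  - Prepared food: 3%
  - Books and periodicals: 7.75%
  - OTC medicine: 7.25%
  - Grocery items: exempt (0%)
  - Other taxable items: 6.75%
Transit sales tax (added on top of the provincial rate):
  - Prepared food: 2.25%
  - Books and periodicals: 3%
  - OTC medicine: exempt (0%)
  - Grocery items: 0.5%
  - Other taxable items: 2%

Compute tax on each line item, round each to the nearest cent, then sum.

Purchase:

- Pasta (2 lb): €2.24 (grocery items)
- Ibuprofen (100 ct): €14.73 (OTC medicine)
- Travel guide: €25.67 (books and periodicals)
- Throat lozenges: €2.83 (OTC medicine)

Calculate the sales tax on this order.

Pasta (2 lb) €2.24: grocery items → 0% + 0.5% transit = 0.5% → €0.01
Ibuprofen (100 ct) €14.73: OTC medicine → 7.25% + 0% transit = 7.25% → €1.07
Travel guide €25.67: books and periodicals → 7.75% + 3% transit = 10.75% → €2.76
Throat lozenges €2.83: OTC medicine → 7.25% + 0% transit = 7.25% → €0.21
Total tax = €0.01 + €1.07 + €2.76 + €0.21 = €4.05

€4.05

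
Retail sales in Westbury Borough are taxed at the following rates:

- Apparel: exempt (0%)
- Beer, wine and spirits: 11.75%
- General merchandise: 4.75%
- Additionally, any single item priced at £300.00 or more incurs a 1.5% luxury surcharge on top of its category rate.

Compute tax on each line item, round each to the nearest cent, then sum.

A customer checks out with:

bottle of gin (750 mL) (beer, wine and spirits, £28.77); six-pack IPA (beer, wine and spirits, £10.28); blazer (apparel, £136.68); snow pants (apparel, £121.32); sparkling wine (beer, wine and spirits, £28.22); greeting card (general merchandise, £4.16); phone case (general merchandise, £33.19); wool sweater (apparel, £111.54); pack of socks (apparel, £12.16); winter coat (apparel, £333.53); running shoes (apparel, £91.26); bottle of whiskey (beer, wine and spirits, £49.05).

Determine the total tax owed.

Bottle of gin (750 mL) £28.77: beer, wine and spirits → 11.75% → £3.38
Six-pack IPA £10.28: beer, wine and spirits → 11.75% → £1.21
Blazer £136.68: apparel → 0% → £0.00
Snow pants £121.32: apparel → 0% → £0.00
Sparkling wine £28.22: beer, wine and spirits → 11.75% → £3.32
Greeting card £4.16: general merchandise → 4.75% → £0.20
Phone case £33.19: general merchandise → 4.75% → £1.58
Wool sweater £111.54: apparel → 0% → £0.00
Pack of socks £12.16: apparel → 0% → £0.00
Winter coat £333.53: apparel → 0% + 1.5% surcharge = 1.5% → £5.00
Running shoes £91.26: apparel → 0% → £0.00
Bottle of whiskey £49.05: beer, wine and spirits → 11.75% → £5.76
Total tax = £3.38 + £1.21 + £3.32 + £0.20 + £1.58 + £5.00 + £5.76 = £20.45

£20.45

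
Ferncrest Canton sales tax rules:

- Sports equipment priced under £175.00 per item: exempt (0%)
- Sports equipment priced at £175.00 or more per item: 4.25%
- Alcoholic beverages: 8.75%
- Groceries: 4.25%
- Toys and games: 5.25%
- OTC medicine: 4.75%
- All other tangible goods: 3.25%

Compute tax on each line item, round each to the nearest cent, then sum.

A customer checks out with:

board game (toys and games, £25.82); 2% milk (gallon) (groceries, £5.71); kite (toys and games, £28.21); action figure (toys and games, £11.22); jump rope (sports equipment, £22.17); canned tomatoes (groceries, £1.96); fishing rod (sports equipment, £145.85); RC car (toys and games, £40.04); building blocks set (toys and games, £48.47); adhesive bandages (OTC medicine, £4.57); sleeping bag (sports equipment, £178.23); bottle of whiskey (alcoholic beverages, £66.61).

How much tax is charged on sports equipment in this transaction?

£7.57

Jump rope £22.17: sports equipment, under £175.00 → 0% → £0.00
Fishing rod £145.85: sports equipment, under £175.00 → 0% → £0.00
Sleeping bag £178.23: sports equipment, £175.00 or more → 4.25% → £7.57
Tax on sports equipment = £0.00 + £0.00 + £7.57 = £7.57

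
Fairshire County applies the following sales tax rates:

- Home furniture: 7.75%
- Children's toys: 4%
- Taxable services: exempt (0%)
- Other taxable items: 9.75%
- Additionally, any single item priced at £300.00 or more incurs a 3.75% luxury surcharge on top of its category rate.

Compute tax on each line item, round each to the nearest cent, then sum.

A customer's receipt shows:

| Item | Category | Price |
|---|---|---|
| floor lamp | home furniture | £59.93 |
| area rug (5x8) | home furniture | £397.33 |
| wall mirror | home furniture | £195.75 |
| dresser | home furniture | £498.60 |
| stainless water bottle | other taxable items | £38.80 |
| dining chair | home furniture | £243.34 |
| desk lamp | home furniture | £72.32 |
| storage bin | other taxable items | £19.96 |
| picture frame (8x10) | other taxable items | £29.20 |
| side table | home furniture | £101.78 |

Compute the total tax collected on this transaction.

£163.77

Floor lamp £59.93: home furniture → 7.75% → £4.64
Area rug (5x8) £397.33: home furniture → 7.75% + 3.75% surcharge = 11.5% → £45.69
Wall mirror £195.75: home furniture → 7.75% → £15.17
Dresser £498.60: home furniture → 7.75% + 3.75% surcharge = 11.5% → £57.34
Stainless water bottle £38.80: other taxable items → 9.75% → £3.78
Dining chair £243.34: home furniture → 7.75% → £18.86
Desk lamp £72.32: home furniture → 7.75% → £5.60
Storage bin £19.96: other taxable items → 9.75% → £1.95
Picture frame (8x10) £29.20: other taxable items → 9.75% → £2.85
Side table £101.78: home furniture → 7.75% → £7.89
Total tax = £4.64 + £45.69 + £15.17 + £57.34 + £3.78 + £18.86 + £5.60 + £1.95 + £2.85 + £7.89 = £163.77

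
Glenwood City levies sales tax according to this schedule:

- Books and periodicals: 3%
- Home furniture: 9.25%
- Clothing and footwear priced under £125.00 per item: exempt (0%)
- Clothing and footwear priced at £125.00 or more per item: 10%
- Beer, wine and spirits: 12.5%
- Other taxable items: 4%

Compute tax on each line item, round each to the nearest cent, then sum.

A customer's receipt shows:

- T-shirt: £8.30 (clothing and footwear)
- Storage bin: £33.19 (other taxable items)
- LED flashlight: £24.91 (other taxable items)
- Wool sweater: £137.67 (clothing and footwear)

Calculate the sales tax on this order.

T-shirt £8.30: clothing and footwear, under £125.00 → 0% → £0.00
Storage bin £33.19: other taxable items → 4% → £1.33
LED flashlight £24.91: other taxable items → 4% → £1.00
Wool sweater £137.67: clothing and footwear, £125.00 or more → 10% → £13.77
Total tax = £1.33 + £1.00 + £13.77 = £16.10

£16.10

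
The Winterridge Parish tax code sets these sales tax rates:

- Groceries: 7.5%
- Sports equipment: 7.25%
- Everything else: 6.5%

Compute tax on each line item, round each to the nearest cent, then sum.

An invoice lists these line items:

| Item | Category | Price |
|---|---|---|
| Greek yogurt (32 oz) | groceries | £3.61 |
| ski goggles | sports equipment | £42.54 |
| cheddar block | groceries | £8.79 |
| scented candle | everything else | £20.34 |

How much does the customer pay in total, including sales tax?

Greek yogurt (32 oz) £3.61: groceries → 7.5% → £0.27
Ski goggles £42.54: sports equipment → 7.25% → £3.08
Cheddar block £8.79: groceries → 7.5% → £0.66
Scented candle £20.34: everything else → 6.5% → £1.32
Subtotal = £75.28; tax = £5.33; total due = £80.61

£80.61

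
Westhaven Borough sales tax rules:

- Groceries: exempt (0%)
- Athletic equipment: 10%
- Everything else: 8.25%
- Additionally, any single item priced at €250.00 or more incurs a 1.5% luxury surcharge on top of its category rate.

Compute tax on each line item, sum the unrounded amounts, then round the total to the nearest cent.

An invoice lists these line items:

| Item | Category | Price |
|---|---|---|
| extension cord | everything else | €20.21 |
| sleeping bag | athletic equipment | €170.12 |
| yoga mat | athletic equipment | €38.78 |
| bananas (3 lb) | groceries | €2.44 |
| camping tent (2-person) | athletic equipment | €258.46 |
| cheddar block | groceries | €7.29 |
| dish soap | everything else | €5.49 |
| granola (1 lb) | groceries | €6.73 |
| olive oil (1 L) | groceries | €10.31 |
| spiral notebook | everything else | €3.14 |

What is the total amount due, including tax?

Extension cord €20.21: everything else → 8.25% → €1.667325
Sleeping bag €170.12: athletic equipment → 10% → €17.012
Yoga mat €38.78: athletic equipment → 10% → €3.878
Bananas (3 lb) €2.44: groceries → 0% → €0.00
Camping tent (2-person) €258.46: athletic equipment → 10% + 1.5% surcharge = 11.5% → €29.7229
Cheddar block €7.29: groceries → 0% → €0.00
Dish soap €5.49: everything else → 8.25% → €0.452925
Granola (1 lb) €6.73: groceries → 0% → €0.00
Olive oil (1 L) €10.31: groceries → 0% → €0.00
Spiral notebook €3.14: everything else → 8.25% → €0.25905
Subtotal = €522.97; unrounded tax = €52.9922 → €52.99; total due = €575.96

€575.96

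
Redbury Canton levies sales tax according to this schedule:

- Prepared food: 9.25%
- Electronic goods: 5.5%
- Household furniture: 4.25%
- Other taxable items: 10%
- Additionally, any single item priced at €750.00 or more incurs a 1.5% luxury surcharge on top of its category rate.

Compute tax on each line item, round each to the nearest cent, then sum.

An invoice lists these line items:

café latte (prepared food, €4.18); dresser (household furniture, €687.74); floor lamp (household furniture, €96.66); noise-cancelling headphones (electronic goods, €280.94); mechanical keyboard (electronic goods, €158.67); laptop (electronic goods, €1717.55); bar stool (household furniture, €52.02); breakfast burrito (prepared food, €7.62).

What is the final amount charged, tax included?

€3186.43

Café latte €4.18: prepared food → 9.25% → €0.39
Dresser €687.74: household furniture → 4.25% → €29.23
Floor lamp €96.66: household furniture → 4.25% → €4.11
Noise-cancelling headphones €280.94: electronic goods → 5.5% → €15.45
Mechanical keyboard €158.67: electronic goods → 5.5% → €8.73
Laptop €1717.55: electronic goods → 5.5% + 1.5% surcharge = 7% → €120.23
Bar stool €52.02: household furniture → 4.25% → €2.21
Breakfast burrito €7.62: prepared food → 9.25% → €0.70
Subtotal = €3005.38; tax = €181.05; total due = €3186.43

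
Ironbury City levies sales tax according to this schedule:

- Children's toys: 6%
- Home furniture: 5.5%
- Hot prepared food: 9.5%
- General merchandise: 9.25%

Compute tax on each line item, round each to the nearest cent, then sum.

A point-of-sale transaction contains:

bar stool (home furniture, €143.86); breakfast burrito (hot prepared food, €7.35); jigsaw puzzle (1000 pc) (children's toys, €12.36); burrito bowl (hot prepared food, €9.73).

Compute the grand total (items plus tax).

€183.57

Bar stool €143.86: home furniture → 5.5% → €7.91
Breakfast burrito €7.35: hot prepared food → 9.5% → €0.70
Jigsaw puzzle (1000 pc) €12.36: children's toys → 6% → €0.74
Burrito bowl €9.73: hot prepared food → 9.5% → €0.92
Subtotal = €173.30; tax = €10.27; total due = €183.57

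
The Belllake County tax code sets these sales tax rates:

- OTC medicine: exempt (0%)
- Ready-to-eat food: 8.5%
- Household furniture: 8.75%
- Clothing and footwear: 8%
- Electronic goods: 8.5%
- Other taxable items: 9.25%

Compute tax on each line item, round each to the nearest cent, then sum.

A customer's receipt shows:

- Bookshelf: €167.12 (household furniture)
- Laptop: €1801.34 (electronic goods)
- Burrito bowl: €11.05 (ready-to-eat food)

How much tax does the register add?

Bookshelf €167.12: household furniture → 8.75% → €14.62
Laptop €1801.34: electronic goods → 8.5% → €153.11
Burrito bowl €11.05: ready-to-eat food → 8.5% → €0.94
Total tax = €14.62 + €153.11 + €0.94 = €168.67

€168.67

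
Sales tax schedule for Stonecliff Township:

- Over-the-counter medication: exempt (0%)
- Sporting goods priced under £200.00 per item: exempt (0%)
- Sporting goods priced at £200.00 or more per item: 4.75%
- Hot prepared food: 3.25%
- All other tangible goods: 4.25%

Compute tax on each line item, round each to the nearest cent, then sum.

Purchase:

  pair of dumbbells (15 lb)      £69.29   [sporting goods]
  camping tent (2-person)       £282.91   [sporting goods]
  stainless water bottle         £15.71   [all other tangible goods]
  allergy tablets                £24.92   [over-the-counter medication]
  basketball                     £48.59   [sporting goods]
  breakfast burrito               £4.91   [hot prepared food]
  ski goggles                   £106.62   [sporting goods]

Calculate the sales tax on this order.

£14.27

Pair of dumbbells (15 lb) £69.29: sporting goods, under £200.00 → 0% → £0.00
Camping tent (2-person) £282.91: sporting goods, £200.00 or more → 4.75% → £13.44
Stainless water bottle £15.71: all other tangible goods → 4.25% → £0.67
Allergy tablets £24.92: over-the-counter medication → 0% → £0.00
Basketball £48.59: sporting goods, under £200.00 → 0% → £0.00
Breakfast burrito £4.91: hot prepared food → 3.25% → £0.16
Ski goggles £106.62: sporting goods, under £200.00 → 0% → £0.00
Total tax = £13.44 + £0.67 + £0.16 = £14.27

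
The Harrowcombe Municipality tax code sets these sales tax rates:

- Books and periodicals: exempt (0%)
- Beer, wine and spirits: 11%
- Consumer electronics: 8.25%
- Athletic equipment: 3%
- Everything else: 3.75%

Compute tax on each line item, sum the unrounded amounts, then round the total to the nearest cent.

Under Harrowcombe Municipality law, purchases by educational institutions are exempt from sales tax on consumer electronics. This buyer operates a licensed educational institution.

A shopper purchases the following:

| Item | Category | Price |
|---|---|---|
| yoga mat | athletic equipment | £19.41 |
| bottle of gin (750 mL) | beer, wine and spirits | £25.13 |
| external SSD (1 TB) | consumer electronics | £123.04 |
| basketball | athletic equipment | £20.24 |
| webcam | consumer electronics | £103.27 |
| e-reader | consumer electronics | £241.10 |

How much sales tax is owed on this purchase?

£3.95

Yoga mat £19.41: athletic equipment → 3% → £0.5823
Bottle of gin (750 mL) £25.13: beer, wine and spirits → 11% → £2.7643
External SSD (1 TB) £123.04: consumer electronics, buyer-exempt → 0% → £0.00
Basketball £20.24: athletic equipment → 3% → £0.6072
Webcam £103.27: consumer electronics, buyer-exempt → 0% → £0.00
E-reader £241.10: consumer electronics, buyer-exempt → 0% → £0.00
Unrounded tax sum = £3.9538 → £3.95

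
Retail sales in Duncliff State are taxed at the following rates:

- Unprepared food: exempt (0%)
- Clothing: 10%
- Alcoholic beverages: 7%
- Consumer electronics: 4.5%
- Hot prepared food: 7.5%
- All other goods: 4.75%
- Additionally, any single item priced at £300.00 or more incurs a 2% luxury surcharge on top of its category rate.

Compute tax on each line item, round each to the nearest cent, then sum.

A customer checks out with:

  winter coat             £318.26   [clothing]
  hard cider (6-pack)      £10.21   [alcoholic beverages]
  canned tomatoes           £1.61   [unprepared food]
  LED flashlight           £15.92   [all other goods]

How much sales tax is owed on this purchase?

Winter coat £318.26: clothing → 10% + 2% surcharge = 12% → £38.19
Hard cider (6-pack) £10.21: alcoholic beverages → 7% → £0.71
Canned tomatoes £1.61: unprepared food → 0% → £0.00
LED flashlight £15.92: all other goods → 4.75% → £0.76
Total tax = £38.19 + £0.71 + £0.76 = £39.66

£39.66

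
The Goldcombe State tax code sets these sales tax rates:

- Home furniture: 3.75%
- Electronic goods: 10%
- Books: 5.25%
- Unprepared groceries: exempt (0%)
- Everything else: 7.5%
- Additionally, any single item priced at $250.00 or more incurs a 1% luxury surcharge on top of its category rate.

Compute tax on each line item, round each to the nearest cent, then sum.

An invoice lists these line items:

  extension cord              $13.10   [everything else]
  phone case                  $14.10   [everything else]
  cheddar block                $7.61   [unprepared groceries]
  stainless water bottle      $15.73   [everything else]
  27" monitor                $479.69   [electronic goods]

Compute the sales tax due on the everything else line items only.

Extension cord $13.10: everything else → 7.5% → $0.98
Phone case $14.10: everything else → 7.5% → $1.06
Stainless water bottle $15.73: everything else → 7.5% → $1.18
Tax on everything else = $0.98 + $1.06 + $1.18 = $3.22

$3.22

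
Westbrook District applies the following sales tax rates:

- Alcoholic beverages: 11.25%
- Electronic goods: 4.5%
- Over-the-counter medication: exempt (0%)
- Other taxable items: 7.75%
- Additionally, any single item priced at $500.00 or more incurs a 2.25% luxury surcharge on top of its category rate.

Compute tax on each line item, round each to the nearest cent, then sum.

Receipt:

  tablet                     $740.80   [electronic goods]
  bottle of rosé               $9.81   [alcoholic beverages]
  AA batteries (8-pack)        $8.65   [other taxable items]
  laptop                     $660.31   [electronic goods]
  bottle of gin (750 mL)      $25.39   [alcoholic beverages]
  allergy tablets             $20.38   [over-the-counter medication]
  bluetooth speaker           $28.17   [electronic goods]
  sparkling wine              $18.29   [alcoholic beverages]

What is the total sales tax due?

$102.53

Tablet $740.80: electronic goods → 4.5% + 2.25% surcharge = 6.75% → $50.00
Bottle of rosé $9.81: alcoholic beverages → 11.25% → $1.10
AA batteries (8-pack) $8.65: other taxable items → 7.75% → $0.67
Laptop $660.31: electronic goods → 4.5% + 2.25% surcharge = 6.75% → $44.57
Bottle of gin (750 mL) $25.39: alcoholic beverages → 11.25% → $2.86
Allergy tablets $20.38: over-the-counter medication → 0% → $0.00
Bluetooth speaker $28.17: electronic goods → 4.5% → $1.27
Sparkling wine $18.29: alcoholic beverages → 11.25% → $2.06
Total tax = $50.00 + $1.10 + $0.67 + $44.57 + $2.86 + $1.27 + $2.06 = $102.53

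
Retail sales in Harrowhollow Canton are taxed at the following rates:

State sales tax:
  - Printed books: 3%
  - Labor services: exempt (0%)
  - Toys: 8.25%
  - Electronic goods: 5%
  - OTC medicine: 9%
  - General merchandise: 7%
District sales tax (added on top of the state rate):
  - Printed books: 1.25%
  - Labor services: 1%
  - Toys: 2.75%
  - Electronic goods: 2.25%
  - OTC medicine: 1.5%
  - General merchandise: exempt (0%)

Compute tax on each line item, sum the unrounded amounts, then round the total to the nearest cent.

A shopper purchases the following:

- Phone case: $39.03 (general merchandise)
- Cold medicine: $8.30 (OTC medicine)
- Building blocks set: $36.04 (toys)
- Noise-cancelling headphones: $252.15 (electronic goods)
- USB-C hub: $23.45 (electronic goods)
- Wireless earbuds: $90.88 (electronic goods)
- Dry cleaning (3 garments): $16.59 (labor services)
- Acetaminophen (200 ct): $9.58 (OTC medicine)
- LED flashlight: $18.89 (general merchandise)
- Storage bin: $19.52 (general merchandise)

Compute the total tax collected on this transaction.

$38.00

Phone case $39.03: general merchandise → 7% + 0% district = 7% → $2.7321
Cold medicine $8.30: OTC medicine → 9% + 1.5% district = 10.5% → $0.8715
Building blocks set $36.04: toys → 8.25% + 2.75% district = 11% → $3.9644
Noise-cancelling headphones $252.15: electronic goods → 5% + 2.25% district = 7.25% → $18.280875
USB-C hub $23.45: electronic goods → 5% + 2.25% district = 7.25% → $1.700125
Wireless earbuds $90.88: electronic goods → 5% + 2.25% district = 7.25% → $6.5888
Dry cleaning (3 garments) $16.59: labor services → 0% + 1% district = 1% → $0.1659
Acetaminophen (200 ct) $9.58: OTC medicine → 9% + 1.5% district = 10.5% → $1.0059
LED flashlight $18.89: general merchandise → 7% + 0% district = 7% → $1.3223
Storage bin $19.52: general merchandise → 7% + 0% district = 7% → $1.3664
Unrounded tax sum = $37.9983 → $38.00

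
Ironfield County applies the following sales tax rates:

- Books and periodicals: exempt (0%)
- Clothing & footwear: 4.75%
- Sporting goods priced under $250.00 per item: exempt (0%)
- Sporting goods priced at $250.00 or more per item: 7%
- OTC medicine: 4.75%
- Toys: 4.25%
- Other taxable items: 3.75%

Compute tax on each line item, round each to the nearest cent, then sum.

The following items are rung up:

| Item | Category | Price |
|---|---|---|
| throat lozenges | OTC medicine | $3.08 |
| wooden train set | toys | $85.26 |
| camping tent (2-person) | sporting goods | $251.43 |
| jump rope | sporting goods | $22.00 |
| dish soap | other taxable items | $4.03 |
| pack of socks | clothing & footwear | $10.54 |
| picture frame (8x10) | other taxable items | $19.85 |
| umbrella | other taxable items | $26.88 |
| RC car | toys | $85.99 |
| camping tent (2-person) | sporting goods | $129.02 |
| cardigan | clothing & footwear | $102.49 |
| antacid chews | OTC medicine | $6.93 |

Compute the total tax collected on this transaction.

$32.62

Throat lozenges $3.08: OTC medicine → 4.75% → $0.15
Wooden train set $85.26: toys → 4.25% → $3.62
Camping tent (2-person) $251.43: sporting goods, $250.00 or more → 7% → $17.60
Jump rope $22.00: sporting goods, under $250.00 → 0% → $0.00
Dish soap $4.03: other taxable items → 3.75% → $0.15
Pack of socks $10.54: clothing & footwear → 4.75% → $0.50
Picture frame (8x10) $19.85: other taxable items → 3.75% → $0.74
Umbrella $26.88: other taxable items → 3.75% → $1.01
RC car $85.99: toys → 4.25% → $3.65
Camping tent (2-person) $129.02: sporting goods, under $250.00 → 0% → $0.00
Cardigan $102.49: clothing & footwear → 4.75% → $4.87
Antacid chews $6.93: OTC medicine → 4.75% → $0.33
Total tax = $0.15 + $3.62 + $17.60 + $0.15 + $0.50 + $0.74 + $1.01 + $3.65 + $4.87 + $0.33 = $32.62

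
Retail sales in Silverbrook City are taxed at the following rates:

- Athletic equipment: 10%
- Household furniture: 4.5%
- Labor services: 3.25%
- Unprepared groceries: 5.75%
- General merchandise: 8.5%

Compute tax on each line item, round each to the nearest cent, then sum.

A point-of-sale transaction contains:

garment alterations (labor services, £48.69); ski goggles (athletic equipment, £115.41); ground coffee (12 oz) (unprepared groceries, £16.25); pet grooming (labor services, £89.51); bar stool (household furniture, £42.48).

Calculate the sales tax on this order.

Garment alterations £48.69: labor services → 3.25% → £1.58
Ski goggles £115.41: athletic equipment → 10% → £11.54
Ground coffee (12 oz) £16.25: unprepared groceries → 5.75% → £0.93
Pet grooming £89.51: labor services → 3.25% → £2.91
Bar stool £42.48: household furniture → 4.5% → £1.91
Total tax = £1.58 + £11.54 + £0.93 + £2.91 + £1.91 = £18.87

£18.87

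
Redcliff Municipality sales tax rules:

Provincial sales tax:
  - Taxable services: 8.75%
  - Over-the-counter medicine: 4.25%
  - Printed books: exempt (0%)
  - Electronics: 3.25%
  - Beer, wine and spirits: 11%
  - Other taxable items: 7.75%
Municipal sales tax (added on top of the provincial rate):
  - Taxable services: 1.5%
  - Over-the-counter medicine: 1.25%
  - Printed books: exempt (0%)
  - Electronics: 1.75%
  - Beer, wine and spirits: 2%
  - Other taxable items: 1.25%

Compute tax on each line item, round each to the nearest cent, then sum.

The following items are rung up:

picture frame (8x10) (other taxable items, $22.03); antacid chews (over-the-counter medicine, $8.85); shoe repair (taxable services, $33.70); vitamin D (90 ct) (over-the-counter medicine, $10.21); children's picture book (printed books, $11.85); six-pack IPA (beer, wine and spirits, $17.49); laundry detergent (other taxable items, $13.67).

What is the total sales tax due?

$9.98

Picture frame (8x10) $22.03: other taxable items → 7.75% + 1.25% municipal = 9% → $1.98
Antacid chews $8.85: over-the-counter medicine → 4.25% + 1.25% municipal = 5.5% → $0.49
Shoe repair $33.70: taxable services → 8.75% + 1.5% municipal = 10.25% → $3.45
Vitamin D (90 ct) $10.21: over-the-counter medicine → 4.25% + 1.25% municipal = 5.5% → $0.56
Children's picture book $11.85: printed books → 0% + 0% municipal = 0% → $0.00
Six-pack IPA $17.49: beer, wine and spirits → 11% + 2% municipal = 13% → $2.27
Laundry detergent $13.67: other taxable items → 7.75% + 1.25% municipal = 9% → $1.23
Total tax = $1.98 + $0.49 + $3.45 + $0.56 + $2.27 + $1.23 = $9.98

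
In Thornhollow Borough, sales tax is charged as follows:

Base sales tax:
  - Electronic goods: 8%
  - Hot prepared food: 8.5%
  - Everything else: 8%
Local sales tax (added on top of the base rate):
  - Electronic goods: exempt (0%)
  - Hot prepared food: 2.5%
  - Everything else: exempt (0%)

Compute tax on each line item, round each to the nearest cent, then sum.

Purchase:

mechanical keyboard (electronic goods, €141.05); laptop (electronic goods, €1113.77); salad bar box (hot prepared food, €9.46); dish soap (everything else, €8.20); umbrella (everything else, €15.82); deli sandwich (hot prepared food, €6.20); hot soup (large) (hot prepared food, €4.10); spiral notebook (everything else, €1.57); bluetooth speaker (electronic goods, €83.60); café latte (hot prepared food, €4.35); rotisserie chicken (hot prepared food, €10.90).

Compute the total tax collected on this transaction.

Mechanical keyboard €141.05: electronic goods → 8% + 0% local = 8% → €11.28
Laptop €1113.77: electronic goods → 8% + 0% local = 8% → €89.10
Salad bar box €9.46: hot prepared food → 8.5% + 2.5% local = 11% → €1.04
Dish soap €8.20: everything else → 8% + 0% local = 8% → €0.66
Umbrella €15.82: everything else → 8% + 0% local = 8% → €1.27
Deli sandwich €6.20: hot prepared food → 8.5% + 2.5% local = 11% → €0.68
Hot soup (large) €4.10: hot prepared food → 8.5% + 2.5% local = 11% → €0.45
Spiral notebook €1.57: everything else → 8% + 0% local = 8% → €0.13
Bluetooth speaker €83.60: electronic goods → 8% + 0% local = 8% → €6.69
Café latte €4.35: hot prepared food → 8.5% + 2.5% local = 11% → €0.48
Rotisserie chicken €10.90: hot prepared food → 8.5% + 2.5% local = 11% → €1.20
Total tax = €11.28 + €89.10 + €1.04 + €0.66 + €1.27 + €0.68 + €0.45 + €0.13 + €6.69 + €0.48 + €1.20 = €112.98

€112.98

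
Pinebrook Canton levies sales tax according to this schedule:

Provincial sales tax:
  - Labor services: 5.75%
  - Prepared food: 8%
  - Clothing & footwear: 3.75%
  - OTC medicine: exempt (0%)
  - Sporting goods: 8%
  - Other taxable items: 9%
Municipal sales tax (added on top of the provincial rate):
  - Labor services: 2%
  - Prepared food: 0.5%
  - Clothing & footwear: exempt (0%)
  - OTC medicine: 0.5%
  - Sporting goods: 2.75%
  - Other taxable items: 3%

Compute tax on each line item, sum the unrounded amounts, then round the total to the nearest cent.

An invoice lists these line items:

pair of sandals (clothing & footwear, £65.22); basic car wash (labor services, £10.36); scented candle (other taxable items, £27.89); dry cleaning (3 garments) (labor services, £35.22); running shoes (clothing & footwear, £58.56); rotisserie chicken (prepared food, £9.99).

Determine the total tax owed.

Pair of sandals £65.22: clothing & footwear → 3.75% + 0% municipal = 3.75% → £2.44575
Basic car wash £10.36: labor services → 5.75% + 2% municipal = 7.75% → £0.8029
Scented candle £27.89: other taxable items → 9% + 3% municipal = 12% → £3.3468
Dry cleaning (3 garments) £35.22: labor services → 5.75% + 2% municipal = 7.75% → £2.72955
Running shoes £58.56: clothing & footwear → 3.75% + 0% municipal = 3.75% → £2.196
Rotisserie chicken £9.99: prepared food → 8% + 0.5% municipal = 8.5% → £0.84915
Unrounded tax sum = £12.37015 → £12.37

£12.37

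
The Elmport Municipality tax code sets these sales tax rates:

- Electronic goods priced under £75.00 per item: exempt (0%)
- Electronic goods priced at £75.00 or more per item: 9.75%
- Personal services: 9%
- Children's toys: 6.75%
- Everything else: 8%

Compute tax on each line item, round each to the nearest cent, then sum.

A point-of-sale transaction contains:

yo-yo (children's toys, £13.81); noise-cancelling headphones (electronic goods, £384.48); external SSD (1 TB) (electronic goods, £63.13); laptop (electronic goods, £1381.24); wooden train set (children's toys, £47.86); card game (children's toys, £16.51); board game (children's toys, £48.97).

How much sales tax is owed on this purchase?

Yo-yo £13.81: children's toys → 6.75% → £0.93
Noise-cancelling headphones £384.48: electronic goods, £75.00 or more → 9.75% → £37.49
External SSD (1 TB) £63.13: electronic goods, under £75.00 → 0% → £0.00
Laptop £1381.24: electronic goods, £75.00 or more → 9.75% → £134.67
Wooden train set £47.86: children's toys → 6.75% → £3.23
Card game £16.51: children's toys → 6.75% → £1.11
Board game £48.97: children's toys → 6.75% → £3.31
Total tax = £0.93 + £37.49 + £134.67 + £3.23 + £1.11 + £3.31 = £180.74

£180.74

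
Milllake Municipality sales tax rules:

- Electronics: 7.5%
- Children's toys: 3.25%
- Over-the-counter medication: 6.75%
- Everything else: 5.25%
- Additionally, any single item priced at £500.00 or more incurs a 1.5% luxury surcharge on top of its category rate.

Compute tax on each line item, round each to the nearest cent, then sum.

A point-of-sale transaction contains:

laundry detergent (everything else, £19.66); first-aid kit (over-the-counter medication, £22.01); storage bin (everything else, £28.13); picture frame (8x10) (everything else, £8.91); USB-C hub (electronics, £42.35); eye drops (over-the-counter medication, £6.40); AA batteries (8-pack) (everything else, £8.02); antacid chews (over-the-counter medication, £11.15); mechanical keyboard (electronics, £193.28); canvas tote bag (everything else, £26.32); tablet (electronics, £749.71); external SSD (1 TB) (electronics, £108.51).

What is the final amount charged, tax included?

Laundry detergent £19.66: everything else → 5.25% → £1.03
First-aid kit £22.01: over-the-counter medication → 6.75% → £1.49
Storage bin £28.13: everything else → 5.25% → £1.48
Picture frame (8x10) £8.91: everything else → 5.25% → £0.47
USB-C hub £42.35: electronics → 7.5% → £3.18
Eye drops £6.40: over-the-counter medication → 6.75% → £0.43
AA batteries (8-pack) £8.02: everything else → 5.25% → £0.42
Antacid chews £11.15: over-the-counter medication → 6.75% → £0.75
Mechanical keyboard £193.28: electronics → 7.5% → £14.50
Canvas tote bag £26.32: everything else → 5.25% → £1.38
Tablet £749.71: electronics → 7.5% + 1.5% surcharge = 9% → £67.47
External SSD (1 TB) £108.51: electronics → 7.5% → £8.14
Subtotal = £1224.45; tax = £100.74; total due = £1325.19

£1325.19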